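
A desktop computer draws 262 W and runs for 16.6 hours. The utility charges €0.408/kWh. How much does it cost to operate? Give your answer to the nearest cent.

€1.77

Energy = 262 W × 16.6 h = 4,349 Wh = 4.349 kWh
Cost = 4.349 kWh × €0.408/kWh = €1.77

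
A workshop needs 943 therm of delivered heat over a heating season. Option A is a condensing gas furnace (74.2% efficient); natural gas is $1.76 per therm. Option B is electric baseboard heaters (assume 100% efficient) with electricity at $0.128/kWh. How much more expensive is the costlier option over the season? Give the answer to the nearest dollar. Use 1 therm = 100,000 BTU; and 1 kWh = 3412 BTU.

$1301

Heat load = 943 therm × 100,000 = 94,300,000 BTU
Gas: input = 94,300,000 / 0.742 = 127,088,949 BTU = 1,271 therm → 1,271 × $1.76 = $2,236.77
Electric: 94,300,000 BTU / 3412 = 27,640 kWh → × $0.128 = $3,537.63
Difference = |$2,236.77 − $3,537.63| = $1,300.87 ≈ $1301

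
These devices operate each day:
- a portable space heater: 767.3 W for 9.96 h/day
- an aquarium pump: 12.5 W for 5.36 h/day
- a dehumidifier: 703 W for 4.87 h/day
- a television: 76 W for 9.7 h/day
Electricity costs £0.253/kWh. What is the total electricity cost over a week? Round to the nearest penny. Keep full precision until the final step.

portable space heater: 767.3 W × 9.96 h × 7 d = 53,496 Wh = 53.5 kWh
aquarium pump: 12.5 W × 5.36 h × 7 d = 469 Wh = 0.469 kWh
dehumidifier: 703 W × 4.87 h × 7 d = 23,965 Wh = 23.97 kWh
television: 76 W × 9.7 h × 7 d = 5,160 Wh = 5.16 kWh
Total energy = 53.5 + 0.469 + 23.97 + 5.16 = 83.09 kWh
Cost = 83.09 kWh × £0.253 = £21.02

£21.02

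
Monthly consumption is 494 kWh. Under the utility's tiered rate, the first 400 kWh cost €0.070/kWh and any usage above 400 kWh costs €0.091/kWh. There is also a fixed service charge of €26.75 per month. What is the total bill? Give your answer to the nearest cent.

First 400 kWh × €0.070 = €28.00
Remaining 94 kWh × €0.091 = €8.55
Energy charge = €36.55; + service €26.75 = €63.30

€63.30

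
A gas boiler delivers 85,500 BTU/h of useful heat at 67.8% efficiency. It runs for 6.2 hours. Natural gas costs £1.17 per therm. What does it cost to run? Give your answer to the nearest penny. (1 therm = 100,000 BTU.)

Heat delivered = 85,500 BTU/h × 6.2 h = 530,100 BTU
Gas input = 530,100 / 0.678 = 781,858 BTU
= 781,858 / 100,000 = 7.819 therm
Cost = 7.819 × £1.17/therm = £9.15

£9.15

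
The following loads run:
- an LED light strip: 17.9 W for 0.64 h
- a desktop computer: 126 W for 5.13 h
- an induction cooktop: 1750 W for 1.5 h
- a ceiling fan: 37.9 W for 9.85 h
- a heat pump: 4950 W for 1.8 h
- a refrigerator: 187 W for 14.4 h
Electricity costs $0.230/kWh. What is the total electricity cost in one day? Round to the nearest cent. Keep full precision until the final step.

LED light strip: 17.9 W × 0.64 h = 11 Wh = 0.01146 kWh
desktop computer: 126 W × 5.13 h = 646 Wh = 0.6464 kWh
induction cooktop: 1750 W × 1.5 h = 2,625 Wh = 2.625 kWh
ceiling fan: 37.9 W × 9.85 h = 373 Wh = 0.3733 kWh
heat pump: 4950 W × 1.8 h = 8,910 Wh = 8.91 kWh
refrigerator: 187 W × 14.4 h = 2,693 Wh = 2.693 kWh
Total energy = 0.01146 + 0.6464 + 2.625 + 0.3733 + 8.91 + 2.693 = 15.26 kWh
Cost = 15.26 kWh × $0.230 = $3.51

$3.51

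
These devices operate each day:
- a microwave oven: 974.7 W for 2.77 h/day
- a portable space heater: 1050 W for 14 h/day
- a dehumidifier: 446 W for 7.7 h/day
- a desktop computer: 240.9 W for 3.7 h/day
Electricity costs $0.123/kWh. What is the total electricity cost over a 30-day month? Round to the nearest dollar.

microwave oven: 974.7 W × 2.77 h × 30 d = 80,998 Wh = 81 kWh
portable space heater: 1050 W × 14 h × 30 d = 441,000 Wh = 441 kWh
dehumidifier: 446 W × 7.7 h × 30 d = 103,026 Wh = 103 kWh
desktop computer: 240.9 W × 3.7 h × 30 d = 26,740 Wh = 26.74 kWh
Total energy = 81 + 441 + 103 + 26.74 = 651.8 kWh
Cost = 651.8 kWh × $0.123 = $80.17 ≈ $80

$80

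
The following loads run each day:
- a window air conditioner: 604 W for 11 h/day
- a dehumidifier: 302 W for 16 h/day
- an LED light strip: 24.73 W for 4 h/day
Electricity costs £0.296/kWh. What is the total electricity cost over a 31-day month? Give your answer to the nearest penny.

£106.21

window air conditioner: 604 W × 11 h × 31 d = 205,964 Wh = 206 kWh
dehumidifier: 302 W × 16 h × 31 d = 149,792 Wh = 149.8 kWh
LED light strip: 24.73 W × 4 h × 31 d = 3,067 Wh = 3.067 kWh
Total energy = 206 + 149.8 + 3.067 = 358.8 kWh
Cost = 358.8 kWh × £0.296 = £106.21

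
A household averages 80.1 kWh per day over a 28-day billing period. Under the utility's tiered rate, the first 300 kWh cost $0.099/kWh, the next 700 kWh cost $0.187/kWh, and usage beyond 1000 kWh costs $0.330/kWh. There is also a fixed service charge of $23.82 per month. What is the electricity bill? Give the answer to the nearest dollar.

$595

Usage = 80.1 kWh/day × 28 days = 2242.8 kWh
First 300 kWh × $0.099 = $29.70
Next 700 kWh × $0.187 = $130.90
Remaining 1242.8 kWh × $0.330 = $410.12
Energy charge = $570.72; + service $23.82 = $594.54 ≈ $595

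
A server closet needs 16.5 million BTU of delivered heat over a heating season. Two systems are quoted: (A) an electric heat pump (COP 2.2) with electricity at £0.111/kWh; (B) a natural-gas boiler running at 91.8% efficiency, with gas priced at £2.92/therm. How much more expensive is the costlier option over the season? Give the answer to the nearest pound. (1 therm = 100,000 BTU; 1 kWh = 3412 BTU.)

Heat load = 16.5 × 10⁶ BTU = 16,500,000 BTU
Gas: input = 16,500,000 / 0.918 = 17,973,856 BTU = 179.7 therm → 179.7 × £2.92 = £524.84
Heat pump: 16,500,000 BTU / 3412 = 4,836 kWh heat; / 2.2 = 2,198 kWh in → × £0.111 = £243.99
Difference = |£524.84 − £243.99| = £280.84 ≈ £281

£281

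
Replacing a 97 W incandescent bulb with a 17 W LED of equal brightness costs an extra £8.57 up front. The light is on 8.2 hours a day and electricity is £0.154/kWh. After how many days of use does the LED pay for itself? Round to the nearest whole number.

85 days

Power saved = 97 − 17 = 80 W
Daily energy saved = 80 W × 8.2 h = 656 Wh = 0.656 kWh
Daily savings = 0.656 × £0.154 = £0.1010
Payback = £8.57 / £0.1010 per day = 84.83 days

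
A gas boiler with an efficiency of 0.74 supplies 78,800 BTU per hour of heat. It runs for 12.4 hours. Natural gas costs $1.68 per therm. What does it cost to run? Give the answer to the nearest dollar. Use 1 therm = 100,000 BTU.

Heat delivered = 78,800 BTU/h × 12.4 h = 977,120 BTU
Gas input = 977,120 / 0.74 = 1,320,432 BTU
= 1,320,432 / 100,000 = 13.2 therm
Cost = 13.2 × $1.68/therm = $22.18 ≈ $22

$22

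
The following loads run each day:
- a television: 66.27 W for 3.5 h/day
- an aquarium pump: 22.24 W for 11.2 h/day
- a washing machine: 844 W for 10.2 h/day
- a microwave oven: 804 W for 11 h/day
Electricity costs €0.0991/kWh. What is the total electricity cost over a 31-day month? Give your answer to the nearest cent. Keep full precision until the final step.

television: 66.27 W × 3.5 h × 31 d = 7,190 Wh = 7.19 kWh
aquarium pump: 22.24 W × 11.2 h × 31 d = 7,722 Wh = 7.722 kWh
washing machine: 844 W × 10.2 h × 31 d = 266,873 Wh = 266.9 kWh
microwave oven: 804 W × 11 h × 31 d = 274,164 Wh = 274.2 kWh
Total energy = 7.19 + 7.722 + 266.9 + 274.2 = 555.9 kWh
Cost = 555.9 kWh × €0.0991 = €55.09

€55.09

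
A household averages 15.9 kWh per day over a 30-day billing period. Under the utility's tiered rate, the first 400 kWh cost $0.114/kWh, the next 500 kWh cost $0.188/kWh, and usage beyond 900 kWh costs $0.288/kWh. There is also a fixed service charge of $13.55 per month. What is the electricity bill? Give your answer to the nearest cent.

Usage = 15.9 kWh/day × 30 days = 477 kWh
First 400 kWh × $0.114 = $45.60
Next 77 kWh × $0.188 = $14.48
Remaining tier: 0 kWh (not reached)
Energy charge = $60.08; + service $13.55 = $73.63

$73.63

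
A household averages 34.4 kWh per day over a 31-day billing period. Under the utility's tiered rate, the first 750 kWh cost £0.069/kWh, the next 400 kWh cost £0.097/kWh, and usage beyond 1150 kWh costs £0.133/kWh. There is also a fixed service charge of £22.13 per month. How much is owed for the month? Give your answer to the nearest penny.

£104.57

Usage = 34.4 kWh/day × 31 days = 1066.4 kWh
First 750 kWh × £0.069 = £51.75
Next 316.4 kWh × £0.097 = £30.69
Remaining tier: 0 kWh (not reached)
Energy charge = £82.44; + service £22.13 = £104.57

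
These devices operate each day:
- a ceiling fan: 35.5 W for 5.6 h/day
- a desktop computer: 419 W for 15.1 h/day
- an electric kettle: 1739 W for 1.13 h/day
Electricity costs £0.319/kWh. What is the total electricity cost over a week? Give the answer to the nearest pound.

£19

ceiling fan: 35.5 W × 5.6 h × 7 d = 1,392 Wh = 1.392 kWh
desktop computer: 419 W × 15.1 h × 7 d = 44,288 Wh = 44.29 kWh
electric kettle: 1739 W × 1.13 h × 7 d = 13,755 Wh = 13.76 kWh
Total energy = 1.392 + 44.29 + 13.76 = 59.44 kWh
Cost = 59.44 kWh × £0.319 = £18.96 ≈ £19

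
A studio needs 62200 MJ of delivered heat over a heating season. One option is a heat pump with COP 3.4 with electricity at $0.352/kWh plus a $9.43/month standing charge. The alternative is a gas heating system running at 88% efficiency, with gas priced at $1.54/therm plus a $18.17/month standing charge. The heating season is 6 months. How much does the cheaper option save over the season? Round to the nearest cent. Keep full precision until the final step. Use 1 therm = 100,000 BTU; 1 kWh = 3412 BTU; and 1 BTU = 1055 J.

Heat load = 62200 MJ = 62,200,000,000 J / 1055 = 58,957,346 BTU
Gas: input = 58,957,346 / 0.88 = 66,996,984 BTU = 670 therm → 670 × $1.54 = $1,031.75; + 6 × $18.17 standing = $1,140.77
Heat pump: 58,957,346 BTU / 3412 = 17,280 kWh heat; / 3.4 = 5,082 kWh in → × $0.352 = $1,788.93; + 6 × $9.43 standing = $1,845.51
Difference = |$1,140.77 − $1,845.51| = $704.73

$704.73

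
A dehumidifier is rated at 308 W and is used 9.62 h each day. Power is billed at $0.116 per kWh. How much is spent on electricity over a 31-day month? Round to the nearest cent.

Energy = 308 W × 9.62 h/day × 31 days = 91,852 Wh = 91.85 kWh
Cost = 91.85 kWh × $0.116/kWh = $10.65

$10.65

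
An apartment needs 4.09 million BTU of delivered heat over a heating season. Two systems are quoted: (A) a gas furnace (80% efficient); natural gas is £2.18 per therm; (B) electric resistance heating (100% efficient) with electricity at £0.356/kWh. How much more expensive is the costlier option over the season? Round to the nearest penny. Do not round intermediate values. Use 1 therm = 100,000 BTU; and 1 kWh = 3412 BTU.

Heat load = 4.09 × 10⁶ BTU = 4,090,000 BTU
Gas: input = 4,090,000 / 0.80 = 5,112,500 BTU = 51.12 therm → 51.12 × £2.18 = £111.45
Electric: 4,090,000 BTU / 3412 = 1,199 kWh → × £0.356 = £426.74
Difference = |£111.45 − £426.74| = £315.29

£315.29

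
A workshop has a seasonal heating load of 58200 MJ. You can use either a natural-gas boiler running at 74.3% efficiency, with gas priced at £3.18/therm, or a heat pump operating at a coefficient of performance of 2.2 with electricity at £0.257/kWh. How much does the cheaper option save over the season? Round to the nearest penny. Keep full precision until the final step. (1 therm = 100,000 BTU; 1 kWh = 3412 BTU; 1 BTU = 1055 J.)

Heat load = 58200 MJ = 58,200,000,000 J / 1055 = 55,165,877 BTU
Gas: input = 55,165,877 / 0.743 = 74,247,479 BTU = 742.5 therm → 742.5 × £3.18 = £2,361.07
Heat pump: 55,165,877 BTU / 3412 = 16,170 kWh heat; / 2.2 = 7,349 kWh in → × £0.257 = £1,888.74
Difference = |£2,361.07 − £1,888.74| = £472.33

£472.33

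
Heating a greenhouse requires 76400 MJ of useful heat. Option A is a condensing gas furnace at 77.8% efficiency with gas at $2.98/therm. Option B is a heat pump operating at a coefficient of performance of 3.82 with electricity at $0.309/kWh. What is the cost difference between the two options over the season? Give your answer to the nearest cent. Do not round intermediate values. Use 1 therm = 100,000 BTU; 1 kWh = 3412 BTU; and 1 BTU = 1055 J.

Heat load = 76400 MJ = 76,400,000,000 J / 1055 = 72,417,062 BTU
Gas: input = 72,417,062 / 0.778 = 93,081,056 BTU = 930.8 therm → 930.8 × $2.98 = $2,773.82
Heat pump: 72,417,062 BTU / 3412 = 21,220 kWh heat; / 3.82 = 5,556 kWh in → × $0.309 = $1,716.83
Difference = |$2,773.82 − $1,716.83| = $1,056.99

$1056.99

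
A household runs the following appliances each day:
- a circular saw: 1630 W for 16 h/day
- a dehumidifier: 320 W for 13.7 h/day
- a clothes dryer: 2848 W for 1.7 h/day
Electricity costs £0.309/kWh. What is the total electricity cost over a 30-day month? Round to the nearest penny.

£327.28

circular saw: 1630 W × 16 h × 30 d = 782,400 Wh = 782.4 kWh
dehumidifier: 320 W × 13.7 h × 30 d = 131,520 Wh = 131.5 kWh
clothes dryer: 2848 W × 1.7 h × 30 d = 145,248 Wh = 145.2 kWh
Total energy = 782.4 + 131.5 + 145.2 = 1,059 kWh
Cost = 1,059 kWh × £0.309 = £327.28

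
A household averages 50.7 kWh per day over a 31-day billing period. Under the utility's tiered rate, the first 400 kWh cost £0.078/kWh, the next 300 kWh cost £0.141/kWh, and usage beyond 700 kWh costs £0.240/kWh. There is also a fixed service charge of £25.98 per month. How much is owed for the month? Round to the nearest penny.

£308.69

Usage = 50.7 kWh/day × 31 days = 1571.7 kWh
First 400 kWh × £0.078 = £31.20
Next 300 kWh × £0.141 = £42.30
Remaining 871.7 kWh × £0.240 = £209.21
Energy charge = £282.71; + service £25.98 = £308.69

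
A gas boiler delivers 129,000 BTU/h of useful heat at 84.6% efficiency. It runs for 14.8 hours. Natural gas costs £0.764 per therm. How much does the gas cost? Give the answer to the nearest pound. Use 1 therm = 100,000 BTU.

Heat delivered = 129,000 BTU/h × 14.8 h = 1,909,200 BTU
Gas input = 1,909,200 / 0.846 = 2,256,738 BTU
= 2,256,738 / 100,000 = 22.57 therm
Cost = 22.57 × £0.764/therm = £17.24 ≈ £17

£17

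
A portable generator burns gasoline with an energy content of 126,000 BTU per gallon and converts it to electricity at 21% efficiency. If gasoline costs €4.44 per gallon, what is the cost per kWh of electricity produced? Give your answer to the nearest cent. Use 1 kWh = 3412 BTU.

€0.57

Electrical output per gallon = 126,000 BTU × 0.21 / 3412 BTU/kWh = 7.755 kWh
Cost per kWh = €4.44 / 7.755 kWh = €0.573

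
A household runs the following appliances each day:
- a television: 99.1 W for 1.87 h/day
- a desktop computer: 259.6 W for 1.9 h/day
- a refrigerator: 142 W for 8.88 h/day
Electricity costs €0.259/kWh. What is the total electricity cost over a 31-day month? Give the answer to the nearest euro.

television: 99.1 W × 1.87 h × 31 d = 5,745 Wh = 5.745 kWh
desktop computer: 259.6 W × 1.9 h × 31 d = 15,290 Wh = 15.29 kWh
refrigerator: 142 W × 8.88 h × 31 d = 39,090 Wh = 39.09 kWh
Total energy = 5.745 + 15.29 + 39.09 = 60.13 kWh
Cost = 60.13 kWh × €0.259 = €15.57 ≈ €16

€16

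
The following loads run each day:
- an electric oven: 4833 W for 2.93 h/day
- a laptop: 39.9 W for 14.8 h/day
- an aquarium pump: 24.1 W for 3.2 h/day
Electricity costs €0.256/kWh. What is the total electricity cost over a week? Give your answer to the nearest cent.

electric oven: 4833 W × 2.93 h × 7 d = 99,125 Wh = 99.12 kWh
laptop: 39.9 W × 14.8 h × 7 d = 4,134 Wh = 4.134 kWh
aquarium pump: 24.1 W × 3.2 h × 7 d = 540 Wh = 0.5398 kWh
Total energy = 99.12 + 4.134 + 0.5398 = 103.8 kWh
Cost = 103.8 kWh × €0.256 = €26.57

€26.57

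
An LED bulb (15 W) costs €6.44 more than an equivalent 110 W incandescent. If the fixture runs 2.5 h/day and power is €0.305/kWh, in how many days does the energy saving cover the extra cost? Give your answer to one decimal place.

88.9 days

Power saved = 110 − 15 = 95 W
Daily energy saved = 95 W × 2.5 h = 237.5 Wh = 0.2375 kWh
Daily savings = 0.2375 × €0.305 = €0.0724
Payback = €6.44 / €0.0724 per day = 88.9 days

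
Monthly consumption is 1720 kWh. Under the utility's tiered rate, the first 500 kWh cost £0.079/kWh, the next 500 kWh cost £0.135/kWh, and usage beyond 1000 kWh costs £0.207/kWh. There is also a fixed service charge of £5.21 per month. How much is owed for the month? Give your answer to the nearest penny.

£261.25

First 500 kWh × £0.079 = £39.50
Next 500 kWh × £0.135 = £67.50
Remaining 720 kWh × £0.207 = £149.04
Energy charge = £256.04; + service £5.21 = £261.25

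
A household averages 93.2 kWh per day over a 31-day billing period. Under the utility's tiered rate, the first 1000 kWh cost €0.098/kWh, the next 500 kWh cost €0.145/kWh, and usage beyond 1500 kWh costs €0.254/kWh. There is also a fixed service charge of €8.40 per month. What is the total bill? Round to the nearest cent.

Usage = 93.2 kWh/day × 31 days = 2889.2 kWh
First 1000 kWh × €0.098 = €98.00
Next 500 kWh × €0.145 = €72.50
Remaining 1389.2 kWh × €0.254 = €352.86
Energy charge = €523.36; + service €8.40 = €531.76

€531.76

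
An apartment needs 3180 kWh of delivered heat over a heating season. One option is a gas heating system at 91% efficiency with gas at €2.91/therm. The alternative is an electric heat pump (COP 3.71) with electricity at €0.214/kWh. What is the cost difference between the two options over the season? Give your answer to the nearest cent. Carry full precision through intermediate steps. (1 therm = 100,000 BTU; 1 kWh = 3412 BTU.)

Heat load = 3180 kWh × 3412 = 10,850,160 BTU
Gas: input = 10,850,160 / 0.91 = 11,923,253 BTU = 119.2 therm → 119.2 × €2.91 = €346.97
Heat pump: 10,850,160 BTU / 3412 = 3,180 kWh heat; / 3.71 = 857.1 kWh in → × €0.214 = €183.43
Difference = |€346.97 − €183.43| = €163.54

€163.54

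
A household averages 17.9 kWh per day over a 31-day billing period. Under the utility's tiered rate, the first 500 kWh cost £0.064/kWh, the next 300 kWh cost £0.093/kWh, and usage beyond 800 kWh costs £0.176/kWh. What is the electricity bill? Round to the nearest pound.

Usage = 17.9 kWh/day × 31 days = 554.9 kWh
First 500 kWh × £0.064 = £32.00
Next 54.9 kWh × £0.093 = £5.11
Remaining tier: 0 kWh (not reached)
Total = £37.11 ≈ £37

£37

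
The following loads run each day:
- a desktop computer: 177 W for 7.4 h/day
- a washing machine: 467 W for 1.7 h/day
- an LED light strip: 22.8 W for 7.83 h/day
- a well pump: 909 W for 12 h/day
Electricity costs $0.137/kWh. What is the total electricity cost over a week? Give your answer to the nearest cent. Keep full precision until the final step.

desktop computer: 177 W × 7.4 h × 7 d = 9,169 Wh = 9.169 kWh
washing machine: 467 W × 1.7 h × 7 d = 5,557 Wh = 5.557 kWh
LED light strip: 22.8 W × 7.83 h × 7 d = 1,250 Wh = 1.25 kWh
well pump: 909 W × 12 h × 7 d = 76,356 Wh = 76.36 kWh
Total energy = 9.169 + 5.557 + 1.25 + 76.36 = 92.33 kWh
Cost = 92.33 kWh × $0.137 = $12.65

$12.65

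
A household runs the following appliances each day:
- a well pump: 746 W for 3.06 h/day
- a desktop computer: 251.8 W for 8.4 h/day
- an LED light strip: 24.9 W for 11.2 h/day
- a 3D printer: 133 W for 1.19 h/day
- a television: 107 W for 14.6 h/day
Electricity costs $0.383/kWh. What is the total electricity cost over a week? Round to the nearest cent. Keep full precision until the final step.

well pump: 746 W × 3.06 h × 7 d = 15,979 Wh = 15.98 kWh
desktop computer: 251.8 W × 8.4 h × 7 d = 14,806 Wh = 14.81 kWh
LED light strip: 24.9 W × 11.2 h × 7 d = 1,952 Wh = 1.952 kWh
3D printer: 133 W × 1.19 h × 7 d = 1,108 Wh = 1.108 kWh
television: 107 W × 14.6 h × 7 d = 10,935 Wh = 10.94 kWh
Total energy = 15.98 + 14.81 + 1.952 + 1.108 + 10.94 = 44.78 kWh
Cost = 44.78 kWh × $0.383 = $17.15

$17.15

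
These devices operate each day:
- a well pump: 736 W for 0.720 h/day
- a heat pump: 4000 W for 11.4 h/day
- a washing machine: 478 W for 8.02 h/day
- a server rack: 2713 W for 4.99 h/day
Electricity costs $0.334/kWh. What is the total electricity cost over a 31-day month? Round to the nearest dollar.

well pump: 736 W × 0.720 h × 31 d = 16,428 Wh = 16.43 kWh
heat pump: 4000 W × 11.4 h × 31 d = 1,413,600 Wh = 1,414 kWh
washing machine: 478 W × 8.02 h × 31 d = 118,840 Wh = 118.8 kWh
server rack: 2713 W × 4.99 h × 31 d = 419,674 Wh = 419.7 kWh
Total energy = 16.43 + 1,414 + 118.8 + 419.7 = 1,969 kWh
Cost = 1,969 kWh × $0.334 = $657.49 ≈ $657

$657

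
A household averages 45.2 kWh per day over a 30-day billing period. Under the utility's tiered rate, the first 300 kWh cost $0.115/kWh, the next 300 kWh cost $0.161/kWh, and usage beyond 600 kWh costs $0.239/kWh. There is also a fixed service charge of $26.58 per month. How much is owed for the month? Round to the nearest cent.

$290.06

Usage = 45.2 kWh/day × 30 days = 1356 kWh
First 300 kWh × $0.115 = $34.50
Next 300 kWh × $0.161 = $48.30
Remaining 756 kWh × $0.239 = $180.68
Energy charge = $263.48; + service $26.58 = $290.06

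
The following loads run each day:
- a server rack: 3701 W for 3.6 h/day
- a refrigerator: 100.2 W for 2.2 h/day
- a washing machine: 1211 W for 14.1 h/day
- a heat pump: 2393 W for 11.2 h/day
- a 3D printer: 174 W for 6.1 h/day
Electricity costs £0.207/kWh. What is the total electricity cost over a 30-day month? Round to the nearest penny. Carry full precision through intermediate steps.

£363.17

server rack: 3701 W × 3.6 h × 30 d = 399,708 Wh = 399.7 kWh
refrigerator: 100.2 W × 2.2 h × 30 d = 6,613 Wh = 6.613 kWh
washing machine: 1211 W × 14.1 h × 30 d = 512,253 Wh = 512.3 kWh
heat pump: 2393 W × 11.2 h × 30 d = 804,048 Wh = 804 kWh
3D printer: 174 W × 6.1 h × 30 d = 31,842 Wh = 31.84 kWh
Total energy = 399.7 + 6.613 + 512.3 + 804 + 31.84 = 1,754 kWh
Cost = 1,754 kWh × £0.207 = £363.17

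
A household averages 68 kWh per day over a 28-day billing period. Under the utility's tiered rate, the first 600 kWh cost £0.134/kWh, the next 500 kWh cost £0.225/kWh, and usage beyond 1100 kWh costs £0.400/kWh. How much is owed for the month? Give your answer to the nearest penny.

Usage = 68 kWh/day × 28 days = 1904 kWh
First 600 kWh × £0.134 = £80.40
Next 500 kWh × £0.225 = £112.50
Remaining 804 kWh × £0.400 = £321.60
Total = £514.50

£514.50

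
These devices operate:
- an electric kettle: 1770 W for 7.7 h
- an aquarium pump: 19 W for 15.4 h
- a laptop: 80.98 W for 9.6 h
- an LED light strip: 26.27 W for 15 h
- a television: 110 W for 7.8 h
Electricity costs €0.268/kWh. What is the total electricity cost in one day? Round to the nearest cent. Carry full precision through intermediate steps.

€4.27

electric kettle: 1770 W × 7.7 h = 13,629 Wh = 13.63 kWh
aquarium pump: 19 W × 15.4 h = 293 Wh = 0.2926 kWh
laptop: 80.98 W × 9.6 h = 777 Wh = 0.7774 kWh
LED light strip: 26.27 W × 15 h = 394 Wh = 0.3941 kWh
television: 110 W × 7.8 h = 858 Wh = 0.858 kWh
Total energy = 13.63 + 0.2926 + 0.7774 + 0.3941 + 0.858 = 15.95 kWh
Cost = 15.95 kWh × €0.268 = €4.27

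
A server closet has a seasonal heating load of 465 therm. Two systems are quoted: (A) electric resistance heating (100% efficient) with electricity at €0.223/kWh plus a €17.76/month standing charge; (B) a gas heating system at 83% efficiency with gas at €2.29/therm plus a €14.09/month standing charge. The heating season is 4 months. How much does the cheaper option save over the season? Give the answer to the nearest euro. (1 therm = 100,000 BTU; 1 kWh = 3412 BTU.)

€1771

Heat load = 465 therm × 100,000 = 46,500,000 BTU
Gas: input = 46,500,000 / 0.83 = 56,024,096 BTU = 560.2 therm → 560.2 × €2.29 = €1,282.95; + 4 × €14.09 standing = €1,339.31
Electric: 46,500,000 BTU / 3412 = 13,630 kWh → × €0.223 = €3,039.13; + 4 × €17.76 standing = €3,110.17
Difference = |€1,339.31 − €3,110.17| = €1,770.85 ≈ €1771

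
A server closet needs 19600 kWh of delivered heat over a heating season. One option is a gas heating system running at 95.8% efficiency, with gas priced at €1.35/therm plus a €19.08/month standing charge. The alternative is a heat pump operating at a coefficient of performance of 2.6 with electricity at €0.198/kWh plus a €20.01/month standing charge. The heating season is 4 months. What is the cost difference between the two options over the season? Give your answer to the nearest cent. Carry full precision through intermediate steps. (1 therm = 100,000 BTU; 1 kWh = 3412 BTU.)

Heat load = 19600 kWh × 3412 = 66,875,200 BTU
Gas: input = 66,875,200 / 0.958 = 69,807,098 BTU = 698.1 therm → 698.1 × €1.35 = €942.40; + 4 × €19.08 standing = €1,018.72
Heat pump: 66,875,200 BTU / 3412 = 19,600 kWh heat; / 2.6 = 7,538 kWh in → × €0.198 = €1,492.62; + 4 × €20.01 standing = €1,572.66
Difference = |€1,018.72 − €1,572.66| = €553.94

€553.94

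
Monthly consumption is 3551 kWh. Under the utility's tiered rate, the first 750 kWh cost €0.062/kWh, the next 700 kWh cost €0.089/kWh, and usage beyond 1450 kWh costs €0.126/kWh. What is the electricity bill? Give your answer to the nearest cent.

First 750 kWh × €0.062 = €46.50
Next 700 kWh × €0.089 = €62.30
Remaining 2101 kWh × €0.126 = €264.73
Total = €373.53

€373.53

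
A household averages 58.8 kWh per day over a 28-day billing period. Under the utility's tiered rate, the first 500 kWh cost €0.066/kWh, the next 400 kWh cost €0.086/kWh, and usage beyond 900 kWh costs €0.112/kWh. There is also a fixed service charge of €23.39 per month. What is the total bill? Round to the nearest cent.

Usage = 58.8 kWh/day × 28 days = 1646.4 kWh
First 500 kWh × €0.066 = €33.00
Next 400 kWh × €0.086 = €34.40
Remaining 746.4 kWh × €0.112 = €83.60
Energy charge = €151.00; + service €23.39 = €174.39

€174.39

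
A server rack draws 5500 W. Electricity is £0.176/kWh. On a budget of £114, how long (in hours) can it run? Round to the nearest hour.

Energy budget = £114 / £0.176 per kWh = 647.7 kWh = 647,727 Wh
Runtime = 647,727 Wh / 5500 W = 117.8 h

118 h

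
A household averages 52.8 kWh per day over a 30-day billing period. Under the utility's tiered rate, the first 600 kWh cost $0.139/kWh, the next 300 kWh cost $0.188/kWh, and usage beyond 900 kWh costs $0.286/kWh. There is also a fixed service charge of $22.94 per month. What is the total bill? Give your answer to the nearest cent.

Usage = 52.8 kWh/day × 30 days = 1584 kWh
First 600 kWh × $0.139 = $83.40
Next 300 kWh × $0.188 = $56.40
Remaining 684 kWh × $0.286 = $195.62
Energy charge = $335.42; + service $22.94 = $358.36

$358.36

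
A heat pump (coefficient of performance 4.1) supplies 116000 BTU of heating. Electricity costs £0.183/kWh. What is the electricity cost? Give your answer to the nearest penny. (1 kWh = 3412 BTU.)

Heat delivered = 116,000 BTU / 3412 = 34 kWh
Electrical input = 34 kWh / 4.1 = 8.292 kWh
Cost = 8.292 × £0.183/kWh = £1.52

£1.52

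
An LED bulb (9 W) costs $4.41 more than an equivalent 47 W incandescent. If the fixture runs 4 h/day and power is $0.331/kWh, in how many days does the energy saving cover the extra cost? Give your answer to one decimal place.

87.7 days

Power saved = 47 − 9 = 38 W
Daily energy saved = 38 W × 4 h = 152 Wh = 0.152 kWh
Daily savings = 0.152 × $0.331 = $0.0503
Payback = $4.41 / $0.0503 per day = 87.65 days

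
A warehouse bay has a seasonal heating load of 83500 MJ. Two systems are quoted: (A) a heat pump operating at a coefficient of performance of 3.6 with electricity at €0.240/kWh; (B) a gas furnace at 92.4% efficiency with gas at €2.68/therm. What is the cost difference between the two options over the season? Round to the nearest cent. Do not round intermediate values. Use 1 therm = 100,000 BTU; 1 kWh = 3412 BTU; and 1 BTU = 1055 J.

€749.16

Heat load = 83500 MJ = 83,500,000,000 J / 1055 = 79,146,919 BTU
Gas: input = 79,146,919 / 0.924 = 85,656,839 BTU = 856.6 therm → 856.6 × €2.68 = €2,295.60
Heat pump: 79,146,919 BTU / 3412 = 23,200 kWh heat; / 3.6 = 6,444 kWh in → × €0.240 = €1,546.44
Difference = |€2,295.60 − €1,546.44| = €749.16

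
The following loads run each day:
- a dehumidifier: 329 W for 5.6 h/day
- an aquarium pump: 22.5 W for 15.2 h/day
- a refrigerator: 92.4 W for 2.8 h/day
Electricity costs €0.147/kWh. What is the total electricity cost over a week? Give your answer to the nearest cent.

dehumidifier: 329 W × 5.6 h × 7 d = 12,897 Wh = 12.9 kWh
aquarium pump: 22.5 W × 15.2 h × 7 d = 2,394 Wh = 2.394 kWh
refrigerator: 92.4 W × 2.8 h × 7 d = 1,811 Wh = 1.811 kWh
Total energy = 12.9 + 2.394 + 1.811 = 17.1 kWh
Cost = 17.1 kWh × €0.147 = €2.51

€2.51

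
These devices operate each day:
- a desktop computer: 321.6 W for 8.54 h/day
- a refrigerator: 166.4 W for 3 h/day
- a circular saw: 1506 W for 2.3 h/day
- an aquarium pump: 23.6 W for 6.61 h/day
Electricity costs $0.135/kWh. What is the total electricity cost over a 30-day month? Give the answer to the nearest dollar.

$28

desktop computer: 321.6 W × 8.54 h × 30 d = 82,394 Wh = 82.39 kWh
refrigerator: 166.4 W × 3 h × 30 d = 14,976 Wh = 14.98 kWh
circular saw: 1506 W × 2.3 h × 30 d = 103,914 Wh = 103.9 kWh
aquarium pump: 23.6 W × 6.61 h × 30 d = 4,680 Wh = 4.68 kWh
Total energy = 82.39 + 14.98 + 103.9 + 4.68 = 206 kWh
Cost = 206 kWh × $0.135 = $27.81 ≈ $28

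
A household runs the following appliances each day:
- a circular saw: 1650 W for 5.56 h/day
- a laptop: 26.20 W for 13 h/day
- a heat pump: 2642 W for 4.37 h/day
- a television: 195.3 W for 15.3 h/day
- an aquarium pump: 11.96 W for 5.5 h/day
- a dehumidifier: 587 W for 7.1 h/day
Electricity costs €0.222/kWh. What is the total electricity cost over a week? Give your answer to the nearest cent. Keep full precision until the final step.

circular saw: 1650 W × 5.56 h × 7 d = 64,218 Wh = 64.22 kWh
laptop: 26.20 W × 13 h × 7 d = 2,384 Wh = 2.384 kWh
heat pump: 2642 W × 4.37 h × 7 d = 80,819 Wh = 80.82 kWh
television: 195.3 W × 15.3 h × 7 d = 20,917 Wh = 20.92 kWh
aquarium pump: 11.96 W × 5.5 h × 7 d = 460 Wh = 0.4605 kWh
dehumidifier: 587 W × 7.1 h × 7 d = 29,174 Wh = 29.17 kWh
Total energy = 64.22 + 2.384 + 80.82 + 20.92 + 0.4605 + 29.17 = 198 kWh
Cost = 198 kWh × €0.222 = €43.95

€43.95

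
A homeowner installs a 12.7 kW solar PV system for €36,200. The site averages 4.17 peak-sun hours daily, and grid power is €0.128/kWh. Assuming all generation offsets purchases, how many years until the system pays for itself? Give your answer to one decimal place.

14.6 years

Daily generation = 12.7 kW × 4.17 h = 52.96 kWh
Annual generation = 52.96 × 365 = 19330 kWh
Annual savings = 19330 × €0.128 = €2,474.24
Payback = €36,200 / €2,474.24 = 14.6 years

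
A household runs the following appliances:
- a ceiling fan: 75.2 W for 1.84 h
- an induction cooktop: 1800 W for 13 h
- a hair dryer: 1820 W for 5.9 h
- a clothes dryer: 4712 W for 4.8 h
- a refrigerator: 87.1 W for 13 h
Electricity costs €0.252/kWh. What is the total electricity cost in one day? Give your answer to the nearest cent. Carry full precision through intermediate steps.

ceiling fan: 75.2 W × 1.84 h = 138 Wh = 0.1384 kWh
induction cooktop: 1800 W × 13 h = 23,400 Wh = 23.4 kWh
hair dryer: 1820 W × 5.9 h = 10,738 Wh = 10.74 kWh
clothes dryer: 4712 W × 4.8 h = 22,618 Wh = 22.62 kWh
refrigerator: 87.1 W × 13 h = 1,132 Wh = 1.132 kWh
Total energy = 0.1384 + 23.4 + 10.74 + 22.62 + 1.132 = 58.03 kWh
Cost = 58.03 kWh × €0.252 = €14.62

€14.62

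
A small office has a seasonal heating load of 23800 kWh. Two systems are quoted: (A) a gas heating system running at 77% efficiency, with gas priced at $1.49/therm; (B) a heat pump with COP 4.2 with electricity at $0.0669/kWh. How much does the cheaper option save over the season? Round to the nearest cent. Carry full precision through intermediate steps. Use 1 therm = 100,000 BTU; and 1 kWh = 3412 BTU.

Heat load = 23800 kWh × 3412 = 81,205,600 BTU
Gas: input = 81,205,600 / 0.770 = 105,461,818 BTU = 1,055 therm → 1,055 × $1.49 = $1,571.38
Heat pump: 81,205,600 BTU / 3412 = 23,800 kWh heat; / 4.2 = 5,667 kWh in → × $0.0669 = $379.10
Difference = |$1,571.38 − $379.10| = $1,192.28

$1192.28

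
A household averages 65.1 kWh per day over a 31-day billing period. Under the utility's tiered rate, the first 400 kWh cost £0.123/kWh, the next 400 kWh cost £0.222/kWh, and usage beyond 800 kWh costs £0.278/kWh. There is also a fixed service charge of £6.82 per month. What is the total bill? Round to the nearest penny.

Usage = 65.1 kWh/day × 31 days = 2018.1 kWh
First 400 kWh × £0.123 = £49.20
Next 400 kWh × £0.222 = £88.80
Remaining 1218.1 kWh × £0.278 = £338.63
Energy charge = £476.63; + service £6.82 = £483.45

£483.45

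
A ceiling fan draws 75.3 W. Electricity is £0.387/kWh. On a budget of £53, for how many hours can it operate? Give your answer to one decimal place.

1818.7 h

Energy budget = £53 / £0.387 per kWh = 137 kWh = 136,951 Wh
Runtime = 136,951 Wh / 75.3 W = 1,819 h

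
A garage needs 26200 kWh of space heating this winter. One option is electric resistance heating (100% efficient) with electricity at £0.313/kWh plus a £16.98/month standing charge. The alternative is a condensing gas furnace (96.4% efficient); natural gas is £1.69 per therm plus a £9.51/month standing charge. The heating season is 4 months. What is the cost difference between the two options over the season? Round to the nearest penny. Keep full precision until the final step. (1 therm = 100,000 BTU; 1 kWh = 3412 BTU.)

Heat load = 26200 kWh × 3412 = 89,394,400 BTU
Gas: input = 89,394,400 / 0.964 = 92,732,780 BTU = 927.3 therm → 927.3 × £1.69 = £1,567.18; + 4 × £9.51 standing = £1,605.22
Electric: 89,394,400 BTU / 3412 = 26,200 kWh → × £0.313 = £8,200.60; + 4 × £16.98 standing = £8,268.52
Difference = |£1,605.22 − £8,268.52| = £6,663.30

£6663.30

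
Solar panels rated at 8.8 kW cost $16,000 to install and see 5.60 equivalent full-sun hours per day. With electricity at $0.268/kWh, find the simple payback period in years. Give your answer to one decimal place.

3.3 years

Daily generation = 8.8 kW × 5.60 h = 49.28 kWh
Annual generation = 49.28 × 365 = 17987 kWh
Annual savings = 17987 × $0.268 = $4,820.57
Payback = $16,000 / $4,820.57 = 3.32 years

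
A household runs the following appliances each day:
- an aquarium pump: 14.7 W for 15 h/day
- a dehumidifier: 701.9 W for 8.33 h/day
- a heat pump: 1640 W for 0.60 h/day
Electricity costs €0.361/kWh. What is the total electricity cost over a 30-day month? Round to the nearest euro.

€76

aquarium pump: 14.7 W × 15 h × 30 d = 6,615 Wh = 6.615 kWh
dehumidifier: 701.9 W × 8.33 h × 30 d = 175,405 Wh = 175.4 kWh
heat pump: 1640 W × 0.60 h × 30 d = 29,520 Wh = 29.52 kWh
Total energy = 6.615 + 175.4 + 29.52 = 211.5 kWh
Cost = 211.5 kWh × €0.361 = €76.37 ≈ €76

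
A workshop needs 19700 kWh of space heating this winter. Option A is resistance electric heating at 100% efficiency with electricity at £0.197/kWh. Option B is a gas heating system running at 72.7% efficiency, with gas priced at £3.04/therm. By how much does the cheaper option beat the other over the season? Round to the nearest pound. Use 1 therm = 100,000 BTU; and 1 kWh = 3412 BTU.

£1070

Heat load = 19700 kWh × 3412 = 67,216,400 BTU
Gas: input = 67,216,400 / 0.727 = 92,457,221 BTU = 924.6 therm → 924.6 × £3.04 = £2,810.70
Electric: 67,216,400 BTU / 3412 = 19,700 kWh → × £0.197 = £3,880.90
Difference = |£2,810.70 − £3,880.90| = £1,070.20 ≈ £1070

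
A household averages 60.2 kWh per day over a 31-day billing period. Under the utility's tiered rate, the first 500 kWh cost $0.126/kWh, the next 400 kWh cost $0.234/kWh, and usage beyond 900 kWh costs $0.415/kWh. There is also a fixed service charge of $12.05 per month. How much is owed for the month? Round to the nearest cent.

$569.62

Usage = 60.2 kWh/day × 31 days = 1866.2 kWh
First 500 kWh × $0.126 = $63.00
Next 400 kWh × $0.234 = $93.60
Remaining 966.2 kWh × $0.415 = $400.97
Energy charge = $557.57; + service $12.05 = $569.62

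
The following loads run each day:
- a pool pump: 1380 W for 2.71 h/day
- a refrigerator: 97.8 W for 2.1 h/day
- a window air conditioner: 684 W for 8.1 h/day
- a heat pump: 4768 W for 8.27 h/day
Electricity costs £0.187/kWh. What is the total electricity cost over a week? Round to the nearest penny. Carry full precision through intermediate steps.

£64.03

pool pump: 1380 W × 2.71 h × 7 d = 26,179 Wh = 26.18 kWh
refrigerator: 97.8 W × 2.1 h × 7 d = 1,438 Wh = 1.438 kWh
window air conditioner: 684 W × 8.1 h × 7 d = 38,783 Wh = 38.78 kWh
heat pump: 4768 W × 8.27 h × 7 d = 276,020 Wh = 276 kWh
Total energy = 26.18 + 1.438 + 38.78 + 276 = 342.4 kWh
Cost = 342.4 kWh × £0.187 = £64.03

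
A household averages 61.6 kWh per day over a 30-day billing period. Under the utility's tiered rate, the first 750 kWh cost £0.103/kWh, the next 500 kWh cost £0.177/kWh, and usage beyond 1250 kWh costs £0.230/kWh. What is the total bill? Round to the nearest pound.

Usage = 61.6 kWh/day × 30 days = 1848 kWh
First 750 kWh × £0.103 = £77.25
Next 500 kWh × £0.177 = £88.50
Remaining 598 kWh × £0.230 = £137.54
Total = £303.29 ≈ £303

£303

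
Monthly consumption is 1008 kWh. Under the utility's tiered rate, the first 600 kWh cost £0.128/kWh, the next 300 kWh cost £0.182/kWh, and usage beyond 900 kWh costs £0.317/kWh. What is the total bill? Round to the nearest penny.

First 600 kWh × £0.128 = £76.80
Next 300 kWh × £0.182 = £54.60
Remaining 108 kWh × £0.317 = £34.24
Total = £165.64

£165.64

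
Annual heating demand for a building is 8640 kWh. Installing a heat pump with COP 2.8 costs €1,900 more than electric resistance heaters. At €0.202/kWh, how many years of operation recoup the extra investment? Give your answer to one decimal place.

Resistance: 8640 kWh × €0.202 = €1,745.28/yr
Heat pump: 8640 / 2.8 = 3086 kWh in → × €0.202 = €623.31/yr
Annual savings = €1,121.97
Payback = €1,900 / €1,121.97 = 1.69 years

1.7 years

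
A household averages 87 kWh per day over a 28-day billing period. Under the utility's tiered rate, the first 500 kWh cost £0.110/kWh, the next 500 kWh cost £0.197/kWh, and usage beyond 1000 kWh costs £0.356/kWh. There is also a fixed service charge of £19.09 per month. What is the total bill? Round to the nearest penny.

£683.81

Usage = 87 kWh/day × 28 days = 2436 kWh
First 500 kWh × £0.110 = £55.00
Next 500 kWh × £0.197 = £98.50
Remaining 1436 kWh × £0.356 = £511.22
Energy charge = £664.72; + service £19.09 = £683.81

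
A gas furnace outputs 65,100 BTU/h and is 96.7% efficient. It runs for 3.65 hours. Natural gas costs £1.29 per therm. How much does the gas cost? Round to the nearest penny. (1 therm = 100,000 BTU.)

£3.17

Heat delivered = 65,100 BTU/h × 3.65 h = 237,615 BTU
Gas input = 237,615 / 0.967 = 245,724 BTU
= 245,724 / 100,000 = 2.457 therm
Cost = 2.457 × £1.29/therm = £3.17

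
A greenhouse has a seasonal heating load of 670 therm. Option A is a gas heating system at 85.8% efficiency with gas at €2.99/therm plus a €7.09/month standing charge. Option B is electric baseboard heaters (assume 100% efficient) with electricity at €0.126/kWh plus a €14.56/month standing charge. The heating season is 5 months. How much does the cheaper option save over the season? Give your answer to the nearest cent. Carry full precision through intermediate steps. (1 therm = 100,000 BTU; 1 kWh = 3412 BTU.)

€176.71

Heat load = 670 therm × 100,000 = 67,000,000 BTU
Gas: input = 67,000,000 / 0.858 = 78,088,578 BTU = 780.9 therm → 780.9 × €2.99 = €2,334.85; + 5 × €7.09 standing = €2,370.30
Electric: 67,000,000 BTU / 3412 = 19,640 kWh → × €0.126 = €2,474.21; + 5 × €14.56 standing = €2,547.01
Difference = |€2,370.30 − €2,547.01| = €176.71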